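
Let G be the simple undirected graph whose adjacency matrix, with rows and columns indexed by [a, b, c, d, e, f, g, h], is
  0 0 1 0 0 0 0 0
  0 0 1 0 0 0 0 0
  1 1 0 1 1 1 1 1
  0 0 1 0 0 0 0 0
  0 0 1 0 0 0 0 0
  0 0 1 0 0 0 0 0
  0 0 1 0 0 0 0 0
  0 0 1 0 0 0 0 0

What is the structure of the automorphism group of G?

Vertex c has degree 7 and every other vertex has degree 1, so G is the star K_{1,7} with centre c. The 7 leaves are pairwise interchangeable while the centre is fixed, giving Aut(G) = S_7.

the symmetric group on 7 letters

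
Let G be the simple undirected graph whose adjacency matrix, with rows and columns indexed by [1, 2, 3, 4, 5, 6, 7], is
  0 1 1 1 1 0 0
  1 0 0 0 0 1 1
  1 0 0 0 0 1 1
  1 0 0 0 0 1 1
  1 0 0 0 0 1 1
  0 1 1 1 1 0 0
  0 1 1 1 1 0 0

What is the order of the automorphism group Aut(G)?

144

The vertices split by degree into {1, 6, 7} (degree 4) and {2, 3, 4, 5} (degree 3); every edge runs between the two parts, so G is the complete bipartite graph K_{3,4}. Automorphisms preserve the bipartition setwise (since the parts differ in size) and act as S_4 × S_3 within it; |Aut| = 144.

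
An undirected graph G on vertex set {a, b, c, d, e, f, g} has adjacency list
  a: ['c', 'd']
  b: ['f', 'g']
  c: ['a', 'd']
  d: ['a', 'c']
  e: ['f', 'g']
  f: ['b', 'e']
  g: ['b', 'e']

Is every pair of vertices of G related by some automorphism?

G has two connected components, {b, e, f, g} and {a, c, d}; each is 2-regular, so G = C_4 ⊔ C_3. The orbit of a under Aut(G) is {a, c, d}, which does not contain b, so G is not vertex-transitive.

No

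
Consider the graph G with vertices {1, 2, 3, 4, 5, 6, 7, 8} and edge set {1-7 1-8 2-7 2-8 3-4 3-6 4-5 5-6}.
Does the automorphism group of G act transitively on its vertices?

Yes

G has two connected components, {1, 2, 7, 8} and {3, 4, 5, 6}; each is 2-regular, so G = C_4 ⊔ C_4. Aut of a disjoint union of two copies of C_4 is the wreath product D_4 ≀ Z_2, of order 2·8² = 128. This group acts transitively on the 8 vertices.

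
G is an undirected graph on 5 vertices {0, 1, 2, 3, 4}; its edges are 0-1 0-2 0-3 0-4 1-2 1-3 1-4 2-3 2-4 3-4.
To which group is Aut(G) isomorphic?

the symmetric group on 5 letters

Every vertex has degree 4, so G is the complete graph K_5. Every bijection on the vertex set is an automorphism of K_5; hence Aut(K_5) ≅ S_5, order 120.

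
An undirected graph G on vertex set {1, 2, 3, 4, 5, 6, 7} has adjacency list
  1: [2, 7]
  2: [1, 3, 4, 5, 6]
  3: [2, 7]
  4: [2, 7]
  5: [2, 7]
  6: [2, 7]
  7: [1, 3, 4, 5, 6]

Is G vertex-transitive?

Automorphisms preserve degree, but G has vertices of degree 2 and vertices of degree 5; no automorphism maps one to the other, so G is not vertex-transitive.

No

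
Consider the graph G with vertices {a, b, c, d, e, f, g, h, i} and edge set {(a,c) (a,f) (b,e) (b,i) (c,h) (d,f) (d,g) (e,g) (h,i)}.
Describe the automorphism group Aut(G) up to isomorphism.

G is 2-regular and connected on 9 vertices, i.e. the cycle C_9. C_9 has 9 rotations and 9 reflections, so Aut(C_9) ≅ D_9 of order 18.

the dihedral group of order 18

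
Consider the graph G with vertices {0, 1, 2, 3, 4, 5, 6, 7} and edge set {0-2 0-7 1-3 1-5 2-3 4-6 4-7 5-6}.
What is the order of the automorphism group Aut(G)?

16

G is 2-regular and connected on 8 vertices, i.e. the cycle C_8. The automorphisms of the 8-cycle are exactly the symmetries of a regular 8-gon: the dihedral group D_8, |D_8| = 16.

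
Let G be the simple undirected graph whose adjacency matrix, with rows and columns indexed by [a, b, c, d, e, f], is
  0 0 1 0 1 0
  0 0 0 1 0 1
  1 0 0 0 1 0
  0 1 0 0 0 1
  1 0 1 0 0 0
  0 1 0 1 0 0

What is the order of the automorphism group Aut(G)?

72

G has two connected components, {a, c, e} and {b, d, f}; each is 2-regular, so G = C_3 ⊔ C_3. Aut of a disjoint union of two copies of C_3 is the wreath product D_3 ≀ Z_2, of order 2·6² = 72.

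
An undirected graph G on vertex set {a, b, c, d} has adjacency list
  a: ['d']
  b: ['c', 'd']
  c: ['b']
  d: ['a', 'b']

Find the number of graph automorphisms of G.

The degree sequence is [1, 2, 1, 2]; the two degree-1 vertices a and c are the ends of a path, so G = P_4. The only nontrivial automorphism of a path is the end-to-end reflection, so Aut(G) ≅ Z_2.

2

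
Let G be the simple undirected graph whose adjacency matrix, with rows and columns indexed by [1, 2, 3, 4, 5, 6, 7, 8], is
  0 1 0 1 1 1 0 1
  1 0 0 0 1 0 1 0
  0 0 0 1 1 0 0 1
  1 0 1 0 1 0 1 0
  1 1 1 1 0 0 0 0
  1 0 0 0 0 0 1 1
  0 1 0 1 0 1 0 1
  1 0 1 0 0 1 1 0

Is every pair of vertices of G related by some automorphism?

No

Vertex 1 is the only vertex of degree 5, so every automorphism fixes it; G is not vertex-transitive.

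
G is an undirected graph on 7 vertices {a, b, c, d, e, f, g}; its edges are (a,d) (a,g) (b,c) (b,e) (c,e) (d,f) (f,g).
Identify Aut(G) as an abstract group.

G has two connected components, {a, d, f, g} and {b, c, e}; each is 2-regular, so G = C_4 ⊔ C_3. The components are non-isomorphic (different sizes), so Aut(G) = Aut(C_3) × Aut(C_4) = D_3 × D_4 of order 6·8 = 48.

D_3 × D_4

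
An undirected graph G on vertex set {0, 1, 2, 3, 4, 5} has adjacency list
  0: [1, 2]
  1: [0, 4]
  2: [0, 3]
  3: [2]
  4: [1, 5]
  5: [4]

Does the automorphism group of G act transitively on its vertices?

No

Automorphisms preserve degree, but G has vertices of degree 1 and vertices of degree 2; no automorphism maps one to the other, so G is not vertex-transitive.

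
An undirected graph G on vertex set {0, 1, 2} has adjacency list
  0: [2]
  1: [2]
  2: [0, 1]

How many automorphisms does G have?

The degree sequence is [1, 1, 2]; the two degree-1 vertices 0 and 1 are the ends of a path, so G = P_3. The only nontrivial automorphism of a path is the end-to-end reflection, so Aut(G) ≅ Z_2.

2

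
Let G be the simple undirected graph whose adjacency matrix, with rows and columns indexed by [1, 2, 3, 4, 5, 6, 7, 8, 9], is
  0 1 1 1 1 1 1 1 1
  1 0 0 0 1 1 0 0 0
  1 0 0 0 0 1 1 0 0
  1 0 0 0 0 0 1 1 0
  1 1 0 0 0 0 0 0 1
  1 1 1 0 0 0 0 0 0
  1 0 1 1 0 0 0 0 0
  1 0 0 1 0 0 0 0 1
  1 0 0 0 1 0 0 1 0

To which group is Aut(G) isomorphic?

the dihedral group of order 16

Vertex 1 is the unique vertex of degree 8; the remaining 8 vertices each have degree 3 and induce a cycle, so G is the wheel on 9 vertices with hub 1. With the hub fixed, the remaining symmetry is that of the rim cycle C_8, giving the dihedral group D_8.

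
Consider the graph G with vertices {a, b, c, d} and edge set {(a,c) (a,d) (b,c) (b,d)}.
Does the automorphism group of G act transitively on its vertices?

G is 2-regular and connected on 4 vertices, i.e. the cycle C_4. The automorphisms of the 4-cycle are exactly the symmetries of a regular 4-gon: the dihedral group D_4, |D_4| = 8. Under this action every vertex can be carried to every other, so G is vertex-transitive.

Yes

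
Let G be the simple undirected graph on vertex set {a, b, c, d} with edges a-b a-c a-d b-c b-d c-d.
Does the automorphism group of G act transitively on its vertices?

All 4 vertices are pairwise adjacent: G = K_4. Any permutation of the 4 vertices preserves K_4, so Aut(K_4) = S_4 of order 4! = 24. Under this action every vertex can be carried to every other, so G is vertex-transitive.

Yes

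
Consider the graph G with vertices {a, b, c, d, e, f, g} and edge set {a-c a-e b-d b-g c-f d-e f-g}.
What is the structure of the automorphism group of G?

Every vertex has degree 2 and the graph is connected, so G is the 7-cycle C_7. The automorphisms of the 7-cycle are exactly the symmetries of a regular 7-gon: the dihedral group D_7, |D_7| = 14.

the dihedral group of order 14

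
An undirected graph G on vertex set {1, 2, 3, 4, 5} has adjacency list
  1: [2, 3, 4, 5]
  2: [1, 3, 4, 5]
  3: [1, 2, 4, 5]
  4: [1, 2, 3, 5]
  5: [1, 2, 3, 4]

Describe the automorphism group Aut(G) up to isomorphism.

S_5

Every vertex has degree 4, so G is the complete graph K_5. Any permutation of the 5 vertices preserves K_5, so Aut(K_5) = S_5 of order 5! = 120.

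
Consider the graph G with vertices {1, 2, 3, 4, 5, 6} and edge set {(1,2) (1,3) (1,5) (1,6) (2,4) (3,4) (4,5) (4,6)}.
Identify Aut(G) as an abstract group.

S_4 × S_2

The vertices split by degree into {1, 4} (degree 4) and {2, 3, 5, 6} (degree 2); every edge runs between the two parts, so G is the complete bipartite graph K_{2,4}. The parts have unequal sizes, so no automorphism swaps them; each part is permuted independently, giving S_4 × S_2 of order 4!·2! = 48.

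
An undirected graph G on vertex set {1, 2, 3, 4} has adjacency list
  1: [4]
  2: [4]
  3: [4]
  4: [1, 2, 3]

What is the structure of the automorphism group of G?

Vertex 4 has degree 3 and every other vertex has degree 1, so G is the star K_{1,3} with centre 4. Any automorphism fixes the centre and permutes the 3 leaves freely, so Aut(G) ≅ S_3 of order 3! = 6.

S_3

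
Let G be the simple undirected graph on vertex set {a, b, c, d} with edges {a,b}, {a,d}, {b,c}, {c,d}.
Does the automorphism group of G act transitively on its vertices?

Yes

G is 2-regular and bipartite on 2^2 = 4 vertices with girth 4; it is the hypercube graph Q_2. The symmetry group of the 2-cube is the hyperoctahedral group B_2 = Z_2 ≀ S_2, of order 2^2·2! = 8. This group acts transitively on the 4 vertices.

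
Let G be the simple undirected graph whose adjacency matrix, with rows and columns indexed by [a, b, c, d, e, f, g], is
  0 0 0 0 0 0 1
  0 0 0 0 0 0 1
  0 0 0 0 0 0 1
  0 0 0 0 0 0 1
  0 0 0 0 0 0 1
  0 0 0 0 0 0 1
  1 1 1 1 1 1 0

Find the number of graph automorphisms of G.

Vertex g has degree 6 and every other vertex has degree 1, so G is the star K_{1,6} with centre g. Any automorphism fixes the centre and permutes the 6 leaves freely, so Aut(G) ≅ S_6 of order 6! = 720.

720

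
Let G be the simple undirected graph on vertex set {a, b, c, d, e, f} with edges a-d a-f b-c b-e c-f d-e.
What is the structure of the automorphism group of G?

the dihedral group of order 12

G is 2-regular and connected on 6 vertices, i.e. the cycle C_6. C_6 has 6 rotations and 6 reflections, so Aut(C_6) ≅ D_6 of order 12.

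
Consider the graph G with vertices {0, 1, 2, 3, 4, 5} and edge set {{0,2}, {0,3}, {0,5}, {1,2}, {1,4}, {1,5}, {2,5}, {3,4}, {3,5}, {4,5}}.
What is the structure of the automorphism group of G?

the dihedral group of order 10

Vertex 5 is the unique vertex of degree 5; the remaining 5 vertices each have degree 3 and induce a cycle, so G is the wheel on 6 vertices with hub 5. Every automorphism fixes the hub and acts on the rim 5-cycle, so Aut(G) ≅ Aut(C_5) = D_5 of order 10.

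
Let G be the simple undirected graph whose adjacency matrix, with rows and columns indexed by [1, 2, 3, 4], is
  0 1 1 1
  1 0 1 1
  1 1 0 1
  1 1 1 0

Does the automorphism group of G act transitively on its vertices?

Yes

Every vertex has degree 3, so G is the complete graph K_4. Every bijection on the vertex set is an automorphism of K_4; hence Aut(K_4) ≅ S_4, order 24. This group acts transitively on the 4 vertices.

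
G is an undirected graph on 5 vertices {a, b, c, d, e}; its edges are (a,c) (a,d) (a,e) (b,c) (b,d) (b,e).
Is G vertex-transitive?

Automorphisms preserve degree, but G has vertices of degree 2 and vertices of degree 3; no automorphism maps one to the other, so G is not vertex-transitive.

No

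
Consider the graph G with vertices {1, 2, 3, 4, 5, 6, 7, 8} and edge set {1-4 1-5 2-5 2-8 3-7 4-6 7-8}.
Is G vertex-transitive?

No

Automorphisms preserve degree, but G has vertices of degree 1 and vertices of degree 2; no automorphism maps one to the other, so G is not vertex-transitive.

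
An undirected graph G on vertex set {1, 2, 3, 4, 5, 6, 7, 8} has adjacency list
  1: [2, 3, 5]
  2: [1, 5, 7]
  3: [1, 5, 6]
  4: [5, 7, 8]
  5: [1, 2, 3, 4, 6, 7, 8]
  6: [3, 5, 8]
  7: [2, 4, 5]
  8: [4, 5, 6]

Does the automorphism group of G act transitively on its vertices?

No

Vertex 5 is the only vertex of degree 7, so every automorphism fixes it; G is not vertex-transitive.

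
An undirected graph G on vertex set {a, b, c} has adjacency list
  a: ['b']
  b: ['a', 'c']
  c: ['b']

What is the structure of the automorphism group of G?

C_2

The degree sequence is [1, 2, 1]; the two degree-1 vertices a and c are the ends of a path, so G = P_3. A path has exactly one nontrivial symmetry — reversal — giving Aut(G) of order 2.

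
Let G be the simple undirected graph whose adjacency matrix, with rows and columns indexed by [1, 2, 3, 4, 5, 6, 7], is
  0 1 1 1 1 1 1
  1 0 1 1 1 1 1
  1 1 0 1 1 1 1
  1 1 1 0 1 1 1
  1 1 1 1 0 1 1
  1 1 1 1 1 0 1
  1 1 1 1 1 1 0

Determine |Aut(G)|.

5040

Every vertex has degree 6, so G is the complete graph K_7. Every bijection on the vertex set is an automorphism of K_7; hence Aut(K_7) ≅ S_7, order 5040.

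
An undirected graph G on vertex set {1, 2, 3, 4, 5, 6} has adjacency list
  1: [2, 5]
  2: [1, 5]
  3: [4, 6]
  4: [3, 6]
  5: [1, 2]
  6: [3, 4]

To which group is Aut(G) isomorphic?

G has two connected components, {3, 4, 6} and {1, 2, 5}; each is 2-regular, so G = C_3 ⊔ C_3. Aut of a disjoint union of two copies of C_3 is the wreath product D_3 ≀ Z_2, of order 2·6² = 72.

D_3 ≀ Z_2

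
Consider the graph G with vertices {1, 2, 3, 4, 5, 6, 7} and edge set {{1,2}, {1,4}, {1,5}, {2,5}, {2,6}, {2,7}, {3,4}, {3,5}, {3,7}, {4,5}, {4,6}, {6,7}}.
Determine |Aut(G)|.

The degree sequence is [3, 4, 3, 4, 4, 3, 3]. Checking the degree-preserving permutations of the vertex set shows that none except the identity preserves every edge, so Aut(G) is trivial.

1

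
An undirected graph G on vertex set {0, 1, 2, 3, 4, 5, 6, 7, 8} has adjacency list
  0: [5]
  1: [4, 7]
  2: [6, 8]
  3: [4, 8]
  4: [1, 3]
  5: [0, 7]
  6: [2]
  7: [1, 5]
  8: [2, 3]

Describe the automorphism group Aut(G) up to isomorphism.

Z_2

The degree sequence is [1, 2, 2, 2, 2, 2, 1, 2, 2]; the two degree-1 vertices 0 and 6 are the ends of a path, so G = P_9. A path has exactly one nontrivial symmetry — reversal — giving Aut(G) of order 2.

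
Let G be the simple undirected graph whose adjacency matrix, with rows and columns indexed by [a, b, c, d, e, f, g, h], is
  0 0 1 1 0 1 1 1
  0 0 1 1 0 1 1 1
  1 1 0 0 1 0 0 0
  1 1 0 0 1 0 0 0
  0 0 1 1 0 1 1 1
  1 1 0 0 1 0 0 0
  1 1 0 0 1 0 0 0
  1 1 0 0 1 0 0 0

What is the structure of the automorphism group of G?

The vertices split by degree into {a, b, e} (degree 5) and {c, d, f, g, h} (degree 3); every edge runs between the two parts, so G is the complete bipartite graph K_{3,5}. Automorphisms preserve the bipartition setwise (since the parts differ in size) and act as S_3 × S_5 within it; |Aut| = 720.

S_3 × S_5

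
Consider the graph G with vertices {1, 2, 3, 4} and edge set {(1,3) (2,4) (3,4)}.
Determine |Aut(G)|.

2

The degree sequence is [1, 1, 2, 2]; the two degree-1 vertices 1 and 2 are the ends of a path, so G = P_4. A path has exactly one nontrivial symmetry — reversal — giving Aut(G) of order 2.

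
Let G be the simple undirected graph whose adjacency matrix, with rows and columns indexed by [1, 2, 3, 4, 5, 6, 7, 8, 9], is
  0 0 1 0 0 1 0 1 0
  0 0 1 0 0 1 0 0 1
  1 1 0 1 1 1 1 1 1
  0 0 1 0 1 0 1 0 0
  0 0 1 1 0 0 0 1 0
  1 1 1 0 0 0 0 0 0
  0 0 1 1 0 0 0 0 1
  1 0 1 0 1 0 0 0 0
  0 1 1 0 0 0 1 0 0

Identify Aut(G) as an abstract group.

the dihedral group of order 16

Vertex 3 is the unique vertex of degree 8; the remaining 8 vertices each have degree 3 and induce a cycle, so G is the wheel on 9 vertices with hub 3. Every automorphism fixes the hub and acts on the rim 8-cycle, so Aut(G) ≅ Aut(C_8) = D_8 of order 16.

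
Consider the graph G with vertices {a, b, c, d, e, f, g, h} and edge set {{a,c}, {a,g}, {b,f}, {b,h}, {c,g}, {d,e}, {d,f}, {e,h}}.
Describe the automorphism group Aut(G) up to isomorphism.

G has two connected components, {b, d, e, f, h} and {a, c, g}; each is 2-regular, so G = C_5 ⊔ C_3. No automorphism exchanges components of different sizes, hence Aut(G) is the direct product D_5 × D_3, order 60.

D_5 × D_3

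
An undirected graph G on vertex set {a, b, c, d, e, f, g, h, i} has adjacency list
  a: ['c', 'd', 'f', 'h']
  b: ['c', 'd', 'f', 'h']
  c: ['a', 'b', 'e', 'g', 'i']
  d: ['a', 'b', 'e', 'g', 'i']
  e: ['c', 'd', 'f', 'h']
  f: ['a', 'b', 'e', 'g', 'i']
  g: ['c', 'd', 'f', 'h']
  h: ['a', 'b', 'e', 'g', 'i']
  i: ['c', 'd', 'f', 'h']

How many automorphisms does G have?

2880

The vertices split by degree into {c, d, f, h} (degree 5) and {a, b, e, g, i} (degree 4); every edge runs between the two parts, so G is the complete bipartite graph K_{4,5}. Automorphisms preserve the bipartition setwise (since the parts differ in size) and act as S_4 × S_5 within it; |Aut| = 2880.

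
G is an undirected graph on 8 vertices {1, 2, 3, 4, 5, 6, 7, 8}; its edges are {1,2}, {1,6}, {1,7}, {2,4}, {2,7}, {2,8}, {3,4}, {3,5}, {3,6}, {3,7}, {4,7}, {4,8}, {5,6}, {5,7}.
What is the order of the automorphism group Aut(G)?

The degree sequence is [3, 4, 4, 4, 3, 3, 5, 2]. Checking the degree-preserving permutations of the vertex set shows that none except the identity preserves every edge, so Aut(G) is trivial.

1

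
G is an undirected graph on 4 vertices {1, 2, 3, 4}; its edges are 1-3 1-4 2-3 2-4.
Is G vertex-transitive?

G is 2-regular and bipartite on 2^2 = 4 vertices with girth 4; it is the hypercube graph Q_2. Aut(Q_2) consists of the signed permutations of the 2 coordinate axes: 2! permutations times 2^2 sign flips, so |Aut| = 2^2·2! = 8. Under this action every vertex can be carried to every other, so G is vertex-transitive.

Yes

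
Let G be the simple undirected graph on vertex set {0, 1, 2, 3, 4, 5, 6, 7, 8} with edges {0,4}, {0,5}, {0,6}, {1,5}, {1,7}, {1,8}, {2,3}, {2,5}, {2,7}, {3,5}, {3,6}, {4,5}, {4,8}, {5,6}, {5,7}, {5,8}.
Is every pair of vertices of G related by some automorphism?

No

Vertex 5 is the only vertex of degree 8, so every automorphism fixes it; G is not vertex-transitive.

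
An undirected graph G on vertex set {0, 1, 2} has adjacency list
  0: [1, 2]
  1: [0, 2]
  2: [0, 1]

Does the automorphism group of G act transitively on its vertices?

Yes

Every vertex has degree 2, so G is the complete graph K_3. Every bijection on the vertex set is an automorphism of K_3; hence Aut(K_3) ≅ S_3, order 6. Under this action every vertex can be carried to every other, so G is vertex-transitive.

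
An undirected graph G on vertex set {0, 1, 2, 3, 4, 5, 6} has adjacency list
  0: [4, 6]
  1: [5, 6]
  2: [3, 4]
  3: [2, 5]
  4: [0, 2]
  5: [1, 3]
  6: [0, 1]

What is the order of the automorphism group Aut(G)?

14

G is 2-regular and connected on 7 vertices, i.e. the cycle C_7. C_7 has 7 rotations and 7 reflections, so Aut(C_7) ≅ D_7 of order 14.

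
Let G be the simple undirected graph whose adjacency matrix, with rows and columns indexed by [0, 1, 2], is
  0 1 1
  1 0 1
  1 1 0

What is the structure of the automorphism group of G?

All 3 vertices are pairwise adjacent: G = K_3. Any permutation of the 3 vertices preserves K_3, so Aut(K_3) = S_3 of order 3! = 6.

S_3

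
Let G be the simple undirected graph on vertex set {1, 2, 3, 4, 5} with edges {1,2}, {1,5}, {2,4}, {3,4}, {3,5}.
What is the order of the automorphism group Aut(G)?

G is 2-regular and connected on 5 vertices, i.e. the cycle C_5. The automorphisms of the 5-cycle are exactly the symmetries of a regular 5-gon: the dihedral group D_5, |D_5| = 10.

10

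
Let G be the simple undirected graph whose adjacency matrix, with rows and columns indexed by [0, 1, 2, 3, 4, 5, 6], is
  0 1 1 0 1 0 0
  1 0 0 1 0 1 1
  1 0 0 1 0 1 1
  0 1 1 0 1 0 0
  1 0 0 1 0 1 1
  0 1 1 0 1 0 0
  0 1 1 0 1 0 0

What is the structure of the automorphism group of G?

S_4 × S_3

The vertices split by degree into {1, 2, 4} (degree 4) and {0, 3, 5, 6} (degree 3); every edge runs between the two parts, so G is the complete bipartite graph K_{3,4}. Automorphisms preserve the bipartition setwise (since the parts differ in size) and act as S_4 × S_3 within it; |Aut| = 144.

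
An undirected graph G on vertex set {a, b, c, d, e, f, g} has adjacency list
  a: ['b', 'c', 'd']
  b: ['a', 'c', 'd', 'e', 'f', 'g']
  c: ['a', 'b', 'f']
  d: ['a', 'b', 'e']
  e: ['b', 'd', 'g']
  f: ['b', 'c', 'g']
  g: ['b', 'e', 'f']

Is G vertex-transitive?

No

Vertex b is the only vertex of degree 6, so every automorphism fixes it; G is not vertex-transitive.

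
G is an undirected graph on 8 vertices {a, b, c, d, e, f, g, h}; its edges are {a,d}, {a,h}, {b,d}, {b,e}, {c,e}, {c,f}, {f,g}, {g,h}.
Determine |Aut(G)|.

16

G is 2-regular and connected on 8 vertices, i.e. the cycle C_8. The automorphisms of the 8-cycle are exactly the symmetries of a regular 8-gon: the dihedral group D_8, |D_8| = 16.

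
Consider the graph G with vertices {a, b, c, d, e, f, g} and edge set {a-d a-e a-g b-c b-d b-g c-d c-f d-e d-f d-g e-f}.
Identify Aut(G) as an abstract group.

the dihedral group of order 12

Vertex d is the unique vertex of degree 6; the remaining 6 vertices each have degree 3 and induce a cycle, so G is the wheel on 7 vertices with hub d. With the hub fixed, the remaining symmetry is that of the rim cycle C_6, giving the dihedral group D_6.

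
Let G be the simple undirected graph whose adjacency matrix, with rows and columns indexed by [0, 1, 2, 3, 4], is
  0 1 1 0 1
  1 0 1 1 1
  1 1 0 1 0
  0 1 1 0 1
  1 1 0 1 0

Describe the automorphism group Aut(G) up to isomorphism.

Vertex 1 is the unique vertex of degree 4; the remaining 4 vertices each have degree 3 and induce a cycle, so G is the wheel on 5 vertices with hub 1. Every automorphism fixes the hub and acts on the rim 4-cycle, so Aut(G) ≅ Aut(C_4) = D_4 of order 8.

the dihedral group of order 8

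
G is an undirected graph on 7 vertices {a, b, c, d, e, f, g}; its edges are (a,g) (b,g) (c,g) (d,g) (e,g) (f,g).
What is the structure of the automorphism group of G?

the symmetric group on 6 letters

Vertex g has degree 6 and every other vertex has degree 1, so G is the star K_{1,6} with centre g. The 6 leaves are pairwise interchangeable while the centre is fixed, giving Aut(G) = S_6.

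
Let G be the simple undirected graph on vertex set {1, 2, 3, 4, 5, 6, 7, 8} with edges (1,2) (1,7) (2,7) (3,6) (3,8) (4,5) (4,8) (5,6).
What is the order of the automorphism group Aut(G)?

G has two connected components, {3, 4, 5, 6, 8} and {1, 2, 7}; each is 2-regular, so G = C_5 ⊔ C_3. The components are non-isomorphic (different sizes), so Aut(G) = Aut(C_3) × Aut(C_5) = D_3 × D_5 of order 6·10 = 60.

60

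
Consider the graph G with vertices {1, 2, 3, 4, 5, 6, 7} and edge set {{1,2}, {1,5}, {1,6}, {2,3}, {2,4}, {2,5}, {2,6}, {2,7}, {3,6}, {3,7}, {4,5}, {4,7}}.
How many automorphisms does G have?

12

Vertex 2 is the unique vertex of degree 6; the remaining 6 vertices each have degree 3 and induce a cycle, so G is the wheel on 7 vertices with hub 2. With the hub fixed, the remaining symmetry is that of the rim cycle C_6, giving the dihedral group D_6.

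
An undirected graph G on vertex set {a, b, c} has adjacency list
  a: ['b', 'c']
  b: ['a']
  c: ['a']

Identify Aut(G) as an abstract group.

the cyclic group of order 2

The degree sequence is [2, 1, 1]; the two degree-1 vertices b and c are the ends of a path, so G = P_3. A path has exactly one nontrivial symmetry — reversal — giving Aut(G) of order 2.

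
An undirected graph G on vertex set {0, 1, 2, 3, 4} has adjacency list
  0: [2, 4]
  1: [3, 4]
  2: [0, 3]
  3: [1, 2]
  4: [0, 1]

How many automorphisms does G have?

G is 2-regular and connected on 5 vertices, i.e. the cycle C_5. The automorphisms of the 5-cycle are exactly the symmetries of a regular 5-gon: the dihedral group D_5, |D_5| = 10.

10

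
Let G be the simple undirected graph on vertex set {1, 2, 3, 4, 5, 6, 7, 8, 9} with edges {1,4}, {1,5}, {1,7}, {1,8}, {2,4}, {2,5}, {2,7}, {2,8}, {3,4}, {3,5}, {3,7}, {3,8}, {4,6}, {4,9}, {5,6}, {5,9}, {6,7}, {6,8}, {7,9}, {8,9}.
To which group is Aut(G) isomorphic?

S_4 × S_5

The vertices split by degree into {4, 5, 7, 8} (degree 5) and {1, 2, 3, 6, 9} (degree 4); every edge runs between the two parts, so G is the complete bipartite graph K_{4,5}. The parts have unequal sizes, so no automorphism swaps them; each part is permuted independently, giving S_4 × S_5 of order 4!·5! = 2880.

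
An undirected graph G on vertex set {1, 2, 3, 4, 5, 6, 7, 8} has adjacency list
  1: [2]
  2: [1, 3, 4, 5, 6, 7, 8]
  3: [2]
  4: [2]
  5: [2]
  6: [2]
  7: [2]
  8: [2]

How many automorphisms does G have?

5040

Vertex 2 has degree 7 and every other vertex has degree 1, so G is the star K_{1,7} with centre 2. The 7 leaves are pairwise interchangeable while the centre is fixed, giving Aut(G) = S_7.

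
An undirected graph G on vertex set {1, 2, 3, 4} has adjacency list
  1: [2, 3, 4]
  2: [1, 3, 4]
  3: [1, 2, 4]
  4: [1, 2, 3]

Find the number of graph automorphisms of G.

All 4 vertices are pairwise adjacent: G = K_4. Any permutation of the 4 vertices preserves K_4, so Aut(K_4) = S_4 of order 4! = 24.

24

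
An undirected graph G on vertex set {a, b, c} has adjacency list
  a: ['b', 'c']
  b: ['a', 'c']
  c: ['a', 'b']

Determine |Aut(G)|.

Every vertex has degree 2, so G is the complete graph K_3. Every bijection on the vertex set is an automorphism of K_3; hence Aut(K_3) ≅ S_3, order 6.

6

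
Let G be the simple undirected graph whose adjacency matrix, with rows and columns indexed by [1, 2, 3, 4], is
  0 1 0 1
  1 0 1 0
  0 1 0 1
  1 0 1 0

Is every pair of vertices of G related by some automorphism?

G is 2-regular and connected on 4 vertices, i.e. the cycle C_4. The automorphisms of the 4-cycle are exactly the symmetries of a regular 4-gon: the dihedral group D_4, |D_4| = 8. This group acts transitively on the 4 vertices.

Yes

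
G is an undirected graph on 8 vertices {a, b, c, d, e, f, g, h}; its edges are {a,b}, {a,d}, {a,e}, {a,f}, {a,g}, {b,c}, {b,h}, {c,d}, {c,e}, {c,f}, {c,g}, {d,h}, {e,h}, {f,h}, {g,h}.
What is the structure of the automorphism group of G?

S_5 × S_3

The vertices split by degree into {a, c, h} (degree 5) and {b, d, e, f, g} (degree 3); every edge runs between the two parts, so G is the complete bipartite graph K_{3,5}. Automorphisms preserve the bipartition setwise (since the parts differ in size) and act as S_5 × S_3 within it; |Aut| = 720.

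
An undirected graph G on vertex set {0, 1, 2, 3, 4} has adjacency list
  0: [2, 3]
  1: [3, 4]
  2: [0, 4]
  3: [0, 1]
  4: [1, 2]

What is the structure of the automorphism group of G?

G is 2-regular and connected on 5 vertices, i.e. the cycle C_5. The automorphisms of the 5-cycle are exactly the symmetries of a regular 5-gon: the dihedral group D_5, |D_5| = 10.

the dihedral group of order 10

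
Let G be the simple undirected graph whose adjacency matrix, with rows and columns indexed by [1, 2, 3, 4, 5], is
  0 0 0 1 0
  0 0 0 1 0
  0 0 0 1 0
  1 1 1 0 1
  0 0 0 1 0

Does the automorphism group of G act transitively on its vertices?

Vertex 4 is the only vertex of degree 4, so every automorphism fixes it; G is not vertex-transitive.

No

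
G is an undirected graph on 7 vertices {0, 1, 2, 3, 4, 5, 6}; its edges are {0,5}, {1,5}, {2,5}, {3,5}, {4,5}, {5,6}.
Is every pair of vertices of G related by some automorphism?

No

Vertex 5 is the only vertex of degree 6, so every automorphism fixes it; G is not vertex-transitive.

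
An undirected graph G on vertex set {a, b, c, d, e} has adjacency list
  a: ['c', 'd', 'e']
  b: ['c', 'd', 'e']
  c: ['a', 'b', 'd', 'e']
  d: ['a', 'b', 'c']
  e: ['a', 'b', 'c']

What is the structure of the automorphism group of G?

D_4

Vertex c is the unique vertex of degree 4; the remaining 4 vertices each have degree 3 and induce a cycle, so G is the wheel on 5 vertices with hub c. With the hub fixed, the remaining symmetry is that of the rim cycle C_4, giving the dihedral group D_4.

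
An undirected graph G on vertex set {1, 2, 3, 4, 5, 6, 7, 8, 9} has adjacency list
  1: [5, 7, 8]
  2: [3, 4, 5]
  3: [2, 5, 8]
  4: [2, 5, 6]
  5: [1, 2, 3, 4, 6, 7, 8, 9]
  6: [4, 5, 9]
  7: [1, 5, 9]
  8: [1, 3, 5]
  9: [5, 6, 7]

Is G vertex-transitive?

Vertex 5 is the only vertex of degree 8, so every automorphism fixes it; G is not vertex-transitive.

No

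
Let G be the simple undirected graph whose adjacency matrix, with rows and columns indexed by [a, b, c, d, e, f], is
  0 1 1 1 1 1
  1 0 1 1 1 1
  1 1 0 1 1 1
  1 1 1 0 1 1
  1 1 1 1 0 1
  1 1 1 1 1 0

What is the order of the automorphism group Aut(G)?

All 6 vertices are pairwise adjacent: G = K_6. Any permutation of the 6 vertices preserves K_6, so Aut(K_6) = S_6 of order 6! = 720.

720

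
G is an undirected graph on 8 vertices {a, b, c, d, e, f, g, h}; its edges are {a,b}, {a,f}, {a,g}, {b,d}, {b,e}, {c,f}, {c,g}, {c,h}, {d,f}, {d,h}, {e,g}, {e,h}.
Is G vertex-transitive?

G is 3-regular and bipartite on 2^3 = 8 vertices with girth 4; it is the hypercube graph Q_3. Aut(Q_3) consists of the signed permutations of the 3 coordinate axes: 3! permutations times 2^3 sign flips, so |Aut| = 2^3·3! = 48. This group acts transitively on the 8 vertices.

Yes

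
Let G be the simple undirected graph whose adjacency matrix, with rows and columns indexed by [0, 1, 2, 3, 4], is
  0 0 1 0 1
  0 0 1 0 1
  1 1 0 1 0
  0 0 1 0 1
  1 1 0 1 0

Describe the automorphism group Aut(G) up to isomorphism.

The vertices split by degree into {2, 4} (degree 3) and {0, 1, 3} (degree 2); every edge runs between the two parts, so G is the complete bipartite graph K_{2,3}. The parts have unequal sizes, so no automorphism swaps them; each part is permuted independently, giving S_3 × S_2 of order 3!·2! = 12.

S_3 × S_2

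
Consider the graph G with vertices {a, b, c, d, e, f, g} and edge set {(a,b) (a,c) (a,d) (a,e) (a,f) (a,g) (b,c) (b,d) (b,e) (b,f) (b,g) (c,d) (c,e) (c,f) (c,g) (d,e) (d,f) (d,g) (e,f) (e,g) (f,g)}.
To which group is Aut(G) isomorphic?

All 7 vertices are pairwise adjacent: G = K_7. Every bijection on the vertex set is an automorphism of K_7; hence Aut(K_7) ≅ S_7, order 5040.

S_7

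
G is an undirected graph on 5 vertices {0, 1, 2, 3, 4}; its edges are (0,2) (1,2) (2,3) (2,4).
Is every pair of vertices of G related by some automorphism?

Vertex 2 is the only vertex of degree 4, so every automorphism fixes it; G is not vertex-transitive.

No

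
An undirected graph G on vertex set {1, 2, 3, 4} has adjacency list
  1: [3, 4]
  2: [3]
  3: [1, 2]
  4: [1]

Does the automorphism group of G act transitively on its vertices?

Automorphisms preserve degree, but G has vertices of degree 1 and vertices of degree 2; no automorphism maps one to the other, so G is not vertex-transitive.

No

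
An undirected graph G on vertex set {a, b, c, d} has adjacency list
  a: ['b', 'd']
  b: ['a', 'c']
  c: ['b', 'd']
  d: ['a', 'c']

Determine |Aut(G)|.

G is 2-regular and connected on 4 vertices, i.e. the cycle C_4. C_4 has 4 rotations and 4 reflections, so Aut(C_4) ≅ D_4 of order 8.

8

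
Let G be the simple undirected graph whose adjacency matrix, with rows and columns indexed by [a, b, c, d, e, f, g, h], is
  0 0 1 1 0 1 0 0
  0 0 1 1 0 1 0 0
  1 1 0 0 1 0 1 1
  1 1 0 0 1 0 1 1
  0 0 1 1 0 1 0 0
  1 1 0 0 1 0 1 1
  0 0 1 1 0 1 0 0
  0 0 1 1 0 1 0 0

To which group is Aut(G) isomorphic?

The vertices split by degree into {c, d, f} (degree 5) and {a, b, e, g, h} (degree 3); every edge runs between the two parts, so G is the complete bipartite graph K_{3,5}. The parts have unequal sizes, so no automorphism swaps them; each part is permuted independently, giving S_5 × S_3 of order 5!·3! = 720.

S_5 × S_3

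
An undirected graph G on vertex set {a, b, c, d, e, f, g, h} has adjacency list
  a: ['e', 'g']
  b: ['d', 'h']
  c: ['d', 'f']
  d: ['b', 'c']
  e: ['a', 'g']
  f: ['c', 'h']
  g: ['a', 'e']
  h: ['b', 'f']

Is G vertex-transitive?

G has two connected components, {b, c, d, f, h} and {a, e, g}; each is 2-regular, so G = C_5 ⊔ C_3. The orbit of a under Aut(G) is {a, e, g}, which does not contain b, so G is not vertex-transitive.

No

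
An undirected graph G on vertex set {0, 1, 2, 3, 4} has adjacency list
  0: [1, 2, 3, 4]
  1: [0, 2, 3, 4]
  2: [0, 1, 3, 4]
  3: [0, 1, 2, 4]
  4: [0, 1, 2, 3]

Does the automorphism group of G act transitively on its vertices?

All 5 vertices are pairwise adjacent: G = K_5. Any permutation of the 5 vertices preserves K_5, so Aut(K_5) = S_5 of order 5! = 120. This group acts transitively on the 5 vertices.

Yes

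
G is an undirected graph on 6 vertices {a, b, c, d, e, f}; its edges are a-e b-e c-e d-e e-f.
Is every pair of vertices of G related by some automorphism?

Vertex e is the only vertex of degree 5, so every automorphism fixes it; G is not vertex-transitive.

No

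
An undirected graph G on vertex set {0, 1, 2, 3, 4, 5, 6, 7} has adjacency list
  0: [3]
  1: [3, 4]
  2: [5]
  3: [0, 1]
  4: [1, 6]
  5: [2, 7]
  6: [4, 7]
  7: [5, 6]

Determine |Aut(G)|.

2

The degree sequence is [1, 2, 1, 2, 2, 2, 2, 2]; the two degree-1 vertices 0 and 2 are the ends of a path, so G = P_8. A path has exactly one nontrivial symmetry — reversal — giving Aut(G) of order 2.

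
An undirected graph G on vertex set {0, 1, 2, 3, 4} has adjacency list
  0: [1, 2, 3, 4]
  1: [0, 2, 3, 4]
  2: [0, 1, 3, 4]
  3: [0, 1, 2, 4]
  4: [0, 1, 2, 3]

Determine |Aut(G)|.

Every vertex has degree 4, so G is the complete graph K_5. Any permutation of the 5 vertices preserves K_5, so Aut(K_5) = S_5 of order 5! = 120.

120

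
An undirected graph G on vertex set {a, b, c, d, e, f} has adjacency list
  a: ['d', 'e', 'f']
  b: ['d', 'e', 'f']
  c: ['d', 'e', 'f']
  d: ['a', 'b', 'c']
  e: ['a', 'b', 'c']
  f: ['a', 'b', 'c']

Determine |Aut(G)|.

72

G is 3-regular and bipartite with parts {d, e, f} and {a, b, c} (each part is independent and every cross-pair is an edge), so G = K_{3,3}. Aut(K_{3,3}) is the wreath product S_3 ≀ Z_2: permute within each part, then optionally swap the parts; |Aut| = 2·(3!)² = 72.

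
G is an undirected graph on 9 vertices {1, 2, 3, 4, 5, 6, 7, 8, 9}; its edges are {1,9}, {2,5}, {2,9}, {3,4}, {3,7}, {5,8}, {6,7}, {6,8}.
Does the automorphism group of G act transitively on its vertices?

No

Automorphisms preserve degree, but G has vertices of degree 1 and vertices of degree 2; no automorphism maps one to the other, so G is not vertex-transitive.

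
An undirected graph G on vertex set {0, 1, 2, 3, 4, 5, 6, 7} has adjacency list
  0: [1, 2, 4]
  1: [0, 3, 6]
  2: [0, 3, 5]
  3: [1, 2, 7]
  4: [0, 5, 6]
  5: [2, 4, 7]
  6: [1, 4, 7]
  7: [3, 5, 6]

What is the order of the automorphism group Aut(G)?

G is 3-regular and bipartite on 2^3 = 8 vertices with girth 4; it is the hypercube graph Q_3. Aut(Q_3) consists of the signed permutations of the 3 coordinate axes: 3! permutations times 2^3 sign flips, so |Aut| = 2^3·3! = 48.

48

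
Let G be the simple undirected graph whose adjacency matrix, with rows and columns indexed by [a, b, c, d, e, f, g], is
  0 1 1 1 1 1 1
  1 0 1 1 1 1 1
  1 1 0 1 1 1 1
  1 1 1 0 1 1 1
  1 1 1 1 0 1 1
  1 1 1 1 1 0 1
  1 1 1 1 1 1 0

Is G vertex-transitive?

Yes

All 7 vertices are pairwise adjacent: G = K_7. Every bijection on the vertex set is an automorphism of K_7; hence Aut(K_7) ≅ S_7, order 5040. Under this action every vertex can be carried to every other, so G is vertex-transitive.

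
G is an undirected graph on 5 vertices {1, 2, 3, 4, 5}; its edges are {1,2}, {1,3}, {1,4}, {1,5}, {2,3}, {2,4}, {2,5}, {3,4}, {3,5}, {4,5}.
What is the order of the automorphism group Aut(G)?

Every vertex has degree 4, so G is the complete graph K_5. Every bijection on the vertex set is an automorphism of K_5; hence Aut(K_5) ≅ S_5, order 120.

120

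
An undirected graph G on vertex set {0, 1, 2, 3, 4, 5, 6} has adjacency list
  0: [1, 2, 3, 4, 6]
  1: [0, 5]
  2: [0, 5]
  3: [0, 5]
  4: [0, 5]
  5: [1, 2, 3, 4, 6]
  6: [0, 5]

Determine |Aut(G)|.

240

The vertices split by degree into {0, 5} (degree 5) and {1, 2, 3, 4, 6} (degree 2); every edge runs between the two parts, so G is the complete bipartite graph K_{2,5}. Automorphisms preserve the bipartition setwise (since the parts differ in size) and act as S_2 × S_5 within it; |Aut| = 240.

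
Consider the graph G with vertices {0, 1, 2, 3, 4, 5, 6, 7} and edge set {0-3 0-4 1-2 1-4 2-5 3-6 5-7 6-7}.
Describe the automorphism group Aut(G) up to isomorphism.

Every vertex has degree 2 and the graph is connected, so G is the 8-cycle C_8. C_8 has 8 rotations and 8 reflections, so Aut(C_8) ≅ D_8 of order 16.

the dihedral group of order 16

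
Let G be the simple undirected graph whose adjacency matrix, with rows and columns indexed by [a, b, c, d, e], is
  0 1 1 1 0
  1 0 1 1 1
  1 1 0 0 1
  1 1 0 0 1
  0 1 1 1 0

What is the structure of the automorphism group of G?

the dihedral group of order 8

Vertex b is the unique vertex of degree 4; the remaining 4 vertices each have degree 3 and induce a cycle, so G is the wheel on 5 vertices with hub b. Every automorphism fixes the hub and acts on the rim 4-cycle, so Aut(G) ≅ Aut(C_4) = D_4 of order 8.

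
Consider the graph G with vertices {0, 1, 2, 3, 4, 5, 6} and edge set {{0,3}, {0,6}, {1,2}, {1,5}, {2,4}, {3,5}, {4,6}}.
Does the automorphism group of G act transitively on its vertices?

G is 2-regular and connected on 7 vertices, i.e. the cycle C_7. The automorphisms of the 7-cycle are exactly the symmetries of a regular 7-gon: the dihedral group D_7, |D_7| = 14. This group acts transitively on the 7 vertices.

Yes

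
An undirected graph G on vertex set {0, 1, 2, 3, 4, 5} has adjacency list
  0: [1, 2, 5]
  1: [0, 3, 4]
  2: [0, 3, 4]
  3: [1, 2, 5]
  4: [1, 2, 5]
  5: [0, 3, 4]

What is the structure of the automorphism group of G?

(S_3 × S_3) ⋊ Z_2

G is 3-regular and bipartite with parts {0, 3, 4} and {1, 2, 5} (each part is independent and every cross-pair is an edge), so G = K_{3,3}. Each part can be permuted independently (S_3 × S_3) and the two equal-size parts can also be swapped, giving (S_3 × S_3) ⋊ Z_2 of order 2·(3!)² = 72.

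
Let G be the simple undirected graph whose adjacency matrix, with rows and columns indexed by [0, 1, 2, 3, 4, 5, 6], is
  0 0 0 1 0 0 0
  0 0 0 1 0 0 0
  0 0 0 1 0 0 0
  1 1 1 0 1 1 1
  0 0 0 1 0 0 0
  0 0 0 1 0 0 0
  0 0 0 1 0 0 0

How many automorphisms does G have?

720

Vertex 3 has degree 6 and every other vertex has degree 1, so G is the star K_{1,6} with centre 3. Any automorphism fixes the centre and permutes the 6 leaves freely, so Aut(G) ≅ S_6 of order 6! = 720.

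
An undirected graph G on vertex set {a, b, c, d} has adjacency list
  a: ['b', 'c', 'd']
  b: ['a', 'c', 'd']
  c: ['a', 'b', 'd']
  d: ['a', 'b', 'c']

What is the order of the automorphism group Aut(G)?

24

All 4 vertices are pairwise adjacent: G = K_4. Any permutation of the 4 vertices preserves K_4, so Aut(K_4) = S_4 of order 4! = 24.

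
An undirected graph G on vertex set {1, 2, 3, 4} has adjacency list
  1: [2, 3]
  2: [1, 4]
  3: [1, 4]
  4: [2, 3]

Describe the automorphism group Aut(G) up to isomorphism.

Every vertex has degree 2 and the graph is connected, so G is the 4-cycle C_4. The automorphisms of the 4-cycle are exactly the symmetries of a regular 4-gon: the dihedral group D_4, |D_4| = 8.

D_4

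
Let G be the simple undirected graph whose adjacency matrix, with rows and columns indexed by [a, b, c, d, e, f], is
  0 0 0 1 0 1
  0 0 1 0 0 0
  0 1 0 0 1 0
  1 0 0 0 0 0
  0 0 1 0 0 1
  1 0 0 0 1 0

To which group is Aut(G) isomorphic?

Z_2

The degree sequence is [2, 1, 2, 1, 2, 2]; the two degree-1 vertices b and d are the ends of a path, so G = P_6. The only nontrivial automorphism of a path is the end-to-end reflection, so Aut(G) ≅ Z_2.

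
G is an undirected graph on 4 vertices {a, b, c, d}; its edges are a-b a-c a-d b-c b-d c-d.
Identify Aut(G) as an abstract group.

Every vertex has degree 3, so G is the complete graph K_4. Any permutation of the 4 vertices preserves K_4, so Aut(K_4) = S_4 of order 4! = 24.

the symmetric group on 4 letters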